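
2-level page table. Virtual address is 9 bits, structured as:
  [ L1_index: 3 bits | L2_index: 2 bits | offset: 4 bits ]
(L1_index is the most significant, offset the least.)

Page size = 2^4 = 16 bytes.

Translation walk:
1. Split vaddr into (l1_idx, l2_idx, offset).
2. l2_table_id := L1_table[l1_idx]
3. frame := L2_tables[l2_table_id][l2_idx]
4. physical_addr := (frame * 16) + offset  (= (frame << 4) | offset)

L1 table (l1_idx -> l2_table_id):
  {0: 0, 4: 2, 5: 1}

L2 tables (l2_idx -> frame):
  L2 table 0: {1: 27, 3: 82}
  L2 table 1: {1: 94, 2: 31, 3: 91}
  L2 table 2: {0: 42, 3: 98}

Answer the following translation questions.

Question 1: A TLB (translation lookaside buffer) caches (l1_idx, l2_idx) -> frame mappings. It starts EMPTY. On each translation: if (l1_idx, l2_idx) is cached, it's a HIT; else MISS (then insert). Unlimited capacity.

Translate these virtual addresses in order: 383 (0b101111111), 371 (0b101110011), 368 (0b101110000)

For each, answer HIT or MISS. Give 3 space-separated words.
Answer: MISS HIT HIT

Derivation:
vaddr=383: (5,3) not in TLB -> MISS, insert
vaddr=371: (5,3) in TLB -> HIT
vaddr=368: (5,3) in TLB -> HIT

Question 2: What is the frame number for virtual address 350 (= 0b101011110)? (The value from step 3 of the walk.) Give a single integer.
vaddr = 350: l1_idx=5, l2_idx=1
L1[5] = 1; L2[1][1] = 94

Answer: 94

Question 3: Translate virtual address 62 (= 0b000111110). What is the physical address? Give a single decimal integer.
vaddr = 62 = 0b000111110
Split: l1_idx=0, l2_idx=3, offset=14
L1[0] = 0
L2[0][3] = 82
paddr = 82 * 16 + 14 = 1326

Answer: 1326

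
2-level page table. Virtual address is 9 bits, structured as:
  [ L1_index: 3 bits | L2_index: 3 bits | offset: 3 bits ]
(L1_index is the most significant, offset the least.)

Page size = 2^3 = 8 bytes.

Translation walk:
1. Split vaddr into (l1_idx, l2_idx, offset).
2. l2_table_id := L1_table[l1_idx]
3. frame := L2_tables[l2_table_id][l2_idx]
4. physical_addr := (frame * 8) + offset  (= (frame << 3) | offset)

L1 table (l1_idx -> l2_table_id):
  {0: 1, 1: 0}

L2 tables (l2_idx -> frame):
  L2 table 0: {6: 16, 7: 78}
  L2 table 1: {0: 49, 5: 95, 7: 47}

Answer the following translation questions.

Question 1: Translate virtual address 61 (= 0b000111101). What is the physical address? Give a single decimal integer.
vaddr = 61 = 0b000111101
Split: l1_idx=0, l2_idx=7, offset=5
L1[0] = 1
L2[1][7] = 47
paddr = 47 * 8 + 5 = 381

Answer: 381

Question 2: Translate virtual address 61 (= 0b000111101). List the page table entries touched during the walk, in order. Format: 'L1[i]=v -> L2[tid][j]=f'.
Answer: L1[0]=1 -> L2[1][7]=47

Derivation:
vaddr = 61 = 0b000111101
Split: l1_idx=0, l2_idx=7, offset=5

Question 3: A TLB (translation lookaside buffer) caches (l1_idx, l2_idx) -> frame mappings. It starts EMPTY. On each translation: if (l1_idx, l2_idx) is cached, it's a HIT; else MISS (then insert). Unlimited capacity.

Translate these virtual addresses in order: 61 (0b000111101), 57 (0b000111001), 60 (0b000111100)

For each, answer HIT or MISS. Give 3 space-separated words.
vaddr=61: (0,7) not in TLB -> MISS, insert
vaddr=57: (0,7) in TLB -> HIT
vaddr=60: (0,7) in TLB -> HIT

Answer: MISS HIT HIT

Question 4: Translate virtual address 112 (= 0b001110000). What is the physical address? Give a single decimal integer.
vaddr = 112 = 0b001110000
Split: l1_idx=1, l2_idx=6, offset=0
L1[1] = 0
L2[0][6] = 16
paddr = 16 * 8 + 0 = 128

Answer: 128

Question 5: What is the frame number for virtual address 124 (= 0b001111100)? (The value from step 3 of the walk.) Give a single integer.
vaddr = 124: l1_idx=1, l2_idx=7
L1[1] = 0; L2[0][7] = 78

Answer: 78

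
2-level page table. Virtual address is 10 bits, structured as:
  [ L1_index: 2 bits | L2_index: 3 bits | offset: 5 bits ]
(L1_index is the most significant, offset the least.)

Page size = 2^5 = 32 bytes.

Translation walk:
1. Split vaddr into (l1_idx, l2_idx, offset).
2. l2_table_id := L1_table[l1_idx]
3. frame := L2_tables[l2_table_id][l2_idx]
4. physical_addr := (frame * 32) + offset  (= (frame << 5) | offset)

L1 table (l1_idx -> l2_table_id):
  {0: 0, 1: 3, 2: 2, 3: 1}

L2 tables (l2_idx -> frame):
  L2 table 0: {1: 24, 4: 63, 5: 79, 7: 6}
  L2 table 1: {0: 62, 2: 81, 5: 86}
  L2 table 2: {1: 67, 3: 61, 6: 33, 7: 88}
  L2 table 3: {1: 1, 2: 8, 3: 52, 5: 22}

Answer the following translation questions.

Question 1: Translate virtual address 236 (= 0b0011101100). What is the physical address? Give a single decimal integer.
Answer: 204

Derivation:
vaddr = 236 = 0b0011101100
Split: l1_idx=0, l2_idx=7, offset=12
L1[0] = 0
L2[0][7] = 6
paddr = 6 * 32 + 12 = 204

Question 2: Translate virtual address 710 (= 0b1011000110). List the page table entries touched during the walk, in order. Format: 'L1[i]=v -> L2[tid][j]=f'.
Answer: L1[2]=2 -> L2[2][6]=33

Derivation:
vaddr = 710 = 0b1011000110
Split: l1_idx=2, l2_idx=6, offset=6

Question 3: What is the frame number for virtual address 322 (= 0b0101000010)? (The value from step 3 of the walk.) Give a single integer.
vaddr = 322: l1_idx=1, l2_idx=2
L1[1] = 3; L2[3][2] = 8

Answer: 8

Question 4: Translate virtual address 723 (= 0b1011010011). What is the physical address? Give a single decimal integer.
vaddr = 723 = 0b1011010011
Split: l1_idx=2, l2_idx=6, offset=19
L1[2] = 2
L2[2][6] = 33
paddr = 33 * 32 + 19 = 1075

Answer: 1075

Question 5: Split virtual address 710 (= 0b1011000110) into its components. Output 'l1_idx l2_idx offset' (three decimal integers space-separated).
Answer: 2 6 6

Derivation:
vaddr = 710 = 0b1011000110
  top 2 bits -> l1_idx = 2
  next 3 bits -> l2_idx = 6
  bottom 5 bits -> offset = 6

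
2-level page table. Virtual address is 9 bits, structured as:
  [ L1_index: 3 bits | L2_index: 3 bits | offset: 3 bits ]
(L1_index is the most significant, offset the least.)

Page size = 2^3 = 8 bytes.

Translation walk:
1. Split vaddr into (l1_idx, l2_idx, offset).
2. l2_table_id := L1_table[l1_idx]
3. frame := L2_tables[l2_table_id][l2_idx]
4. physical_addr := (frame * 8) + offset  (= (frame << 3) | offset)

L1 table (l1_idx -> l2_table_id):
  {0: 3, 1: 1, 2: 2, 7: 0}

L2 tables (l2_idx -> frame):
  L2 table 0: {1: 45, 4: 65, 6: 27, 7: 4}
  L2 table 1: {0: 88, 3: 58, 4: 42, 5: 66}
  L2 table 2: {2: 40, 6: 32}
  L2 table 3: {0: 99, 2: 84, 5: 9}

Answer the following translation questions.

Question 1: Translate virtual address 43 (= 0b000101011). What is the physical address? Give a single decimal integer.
vaddr = 43 = 0b000101011
Split: l1_idx=0, l2_idx=5, offset=3
L1[0] = 3
L2[3][5] = 9
paddr = 9 * 8 + 3 = 75

Answer: 75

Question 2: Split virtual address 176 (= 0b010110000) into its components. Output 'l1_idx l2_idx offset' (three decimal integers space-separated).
vaddr = 176 = 0b010110000
  top 3 bits -> l1_idx = 2
  next 3 bits -> l2_idx = 6
  bottom 3 bits -> offset = 0

Answer: 2 6 0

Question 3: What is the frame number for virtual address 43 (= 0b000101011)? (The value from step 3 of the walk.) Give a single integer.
Answer: 9

Derivation:
vaddr = 43: l1_idx=0, l2_idx=5
L1[0] = 3; L2[3][5] = 9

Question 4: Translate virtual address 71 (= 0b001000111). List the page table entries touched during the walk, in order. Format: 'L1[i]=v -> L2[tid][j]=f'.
Answer: L1[1]=1 -> L2[1][0]=88

Derivation:
vaddr = 71 = 0b001000111
Split: l1_idx=1, l2_idx=0, offset=7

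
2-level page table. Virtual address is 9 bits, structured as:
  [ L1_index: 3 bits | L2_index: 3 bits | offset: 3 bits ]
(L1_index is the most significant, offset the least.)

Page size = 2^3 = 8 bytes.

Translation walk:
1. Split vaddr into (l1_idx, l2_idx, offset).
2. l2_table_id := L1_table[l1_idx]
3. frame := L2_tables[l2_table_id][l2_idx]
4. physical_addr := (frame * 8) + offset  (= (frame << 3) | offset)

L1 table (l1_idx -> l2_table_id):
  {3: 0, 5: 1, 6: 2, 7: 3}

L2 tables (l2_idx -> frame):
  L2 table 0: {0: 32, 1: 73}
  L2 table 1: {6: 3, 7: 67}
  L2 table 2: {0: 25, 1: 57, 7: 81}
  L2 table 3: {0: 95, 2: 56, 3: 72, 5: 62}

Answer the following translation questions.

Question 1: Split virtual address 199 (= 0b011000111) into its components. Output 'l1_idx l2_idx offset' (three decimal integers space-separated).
Answer: 3 0 7

Derivation:
vaddr = 199 = 0b011000111
  top 3 bits -> l1_idx = 3
  next 3 bits -> l2_idx = 0
  bottom 3 bits -> offset = 7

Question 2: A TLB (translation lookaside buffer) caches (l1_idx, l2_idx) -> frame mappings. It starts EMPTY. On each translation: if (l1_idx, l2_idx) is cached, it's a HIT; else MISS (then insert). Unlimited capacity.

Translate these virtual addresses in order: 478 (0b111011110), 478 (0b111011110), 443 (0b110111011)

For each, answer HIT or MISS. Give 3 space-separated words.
Answer: MISS HIT MISS

Derivation:
vaddr=478: (7,3) not in TLB -> MISS, insert
vaddr=478: (7,3) in TLB -> HIT
vaddr=443: (6,7) not in TLB -> MISS, insert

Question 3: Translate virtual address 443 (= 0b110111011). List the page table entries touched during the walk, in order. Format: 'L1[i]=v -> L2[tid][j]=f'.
vaddr = 443 = 0b110111011
Split: l1_idx=6, l2_idx=7, offset=3

Answer: L1[6]=2 -> L2[2][7]=81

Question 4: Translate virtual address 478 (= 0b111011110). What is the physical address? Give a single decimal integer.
vaddr = 478 = 0b111011110
Split: l1_idx=7, l2_idx=3, offset=6
L1[7] = 3
L2[3][3] = 72
paddr = 72 * 8 + 6 = 582

Answer: 582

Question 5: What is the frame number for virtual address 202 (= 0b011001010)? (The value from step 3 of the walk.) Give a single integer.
vaddr = 202: l1_idx=3, l2_idx=1
L1[3] = 0; L2[0][1] = 73

Answer: 73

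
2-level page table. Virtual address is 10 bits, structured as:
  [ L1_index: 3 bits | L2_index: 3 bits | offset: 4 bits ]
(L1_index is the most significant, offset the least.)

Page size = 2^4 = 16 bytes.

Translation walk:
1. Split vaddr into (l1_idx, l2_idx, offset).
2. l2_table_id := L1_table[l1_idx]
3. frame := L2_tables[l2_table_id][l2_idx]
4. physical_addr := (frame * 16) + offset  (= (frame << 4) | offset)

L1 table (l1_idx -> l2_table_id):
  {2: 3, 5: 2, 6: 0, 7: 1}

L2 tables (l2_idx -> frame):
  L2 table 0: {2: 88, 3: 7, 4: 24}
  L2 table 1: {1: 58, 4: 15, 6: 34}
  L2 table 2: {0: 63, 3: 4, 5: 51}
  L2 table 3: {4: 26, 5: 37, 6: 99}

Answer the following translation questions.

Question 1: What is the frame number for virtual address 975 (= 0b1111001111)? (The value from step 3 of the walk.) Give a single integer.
vaddr = 975: l1_idx=7, l2_idx=4
L1[7] = 1; L2[1][4] = 15

Answer: 15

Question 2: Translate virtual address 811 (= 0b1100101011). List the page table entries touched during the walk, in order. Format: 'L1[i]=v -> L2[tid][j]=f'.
Answer: L1[6]=0 -> L2[0][2]=88

Derivation:
vaddr = 811 = 0b1100101011
Split: l1_idx=6, l2_idx=2, offset=11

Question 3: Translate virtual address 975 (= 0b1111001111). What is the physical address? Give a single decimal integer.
Answer: 255

Derivation:
vaddr = 975 = 0b1111001111
Split: l1_idx=7, l2_idx=4, offset=15
L1[7] = 1
L2[1][4] = 15
paddr = 15 * 16 + 15 = 255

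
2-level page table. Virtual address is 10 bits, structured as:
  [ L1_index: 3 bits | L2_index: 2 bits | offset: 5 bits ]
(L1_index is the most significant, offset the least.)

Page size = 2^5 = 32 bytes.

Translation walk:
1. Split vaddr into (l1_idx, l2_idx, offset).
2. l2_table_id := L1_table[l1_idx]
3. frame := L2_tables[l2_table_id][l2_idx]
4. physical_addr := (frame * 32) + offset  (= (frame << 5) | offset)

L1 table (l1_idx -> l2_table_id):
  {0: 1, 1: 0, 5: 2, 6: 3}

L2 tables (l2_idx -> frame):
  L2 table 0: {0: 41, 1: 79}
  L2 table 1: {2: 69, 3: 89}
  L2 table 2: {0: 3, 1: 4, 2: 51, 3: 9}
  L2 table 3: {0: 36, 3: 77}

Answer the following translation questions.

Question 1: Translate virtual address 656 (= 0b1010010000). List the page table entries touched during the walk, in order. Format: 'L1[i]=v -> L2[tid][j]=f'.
vaddr = 656 = 0b1010010000
Split: l1_idx=5, l2_idx=0, offset=16

Answer: L1[5]=2 -> L2[2][0]=3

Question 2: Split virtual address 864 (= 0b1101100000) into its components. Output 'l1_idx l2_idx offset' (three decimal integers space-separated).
Answer: 6 3 0

Derivation:
vaddr = 864 = 0b1101100000
  top 3 bits -> l1_idx = 6
  next 2 bits -> l2_idx = 3
  bottom 5 bits -> offset = 0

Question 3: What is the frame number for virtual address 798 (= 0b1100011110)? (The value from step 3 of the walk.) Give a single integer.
vaddr = 798: l1_idx=6, l2_idx=0
L1[6] = 3; L2[3][0] = 36

Answer: 36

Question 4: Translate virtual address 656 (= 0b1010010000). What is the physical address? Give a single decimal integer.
Answer: 112

Derivation:
vaddr = 656 = 0b1010010000
Split: l1_idx=5, l2_idx=0, offset=16
L1[5] = 2
L2[2][0] = 3
paddr = 3 * 32 + 16 = 112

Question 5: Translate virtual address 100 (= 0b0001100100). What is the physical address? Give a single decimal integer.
Answer: 2852

Derivation:
vaddr = 100 = 0b0001100100
Split: l1_idx=0, l2_idx=3, offset=4
L1[0] = 1
L2[1][3] = 89
paddr = 89 * 32 + 4 = 2852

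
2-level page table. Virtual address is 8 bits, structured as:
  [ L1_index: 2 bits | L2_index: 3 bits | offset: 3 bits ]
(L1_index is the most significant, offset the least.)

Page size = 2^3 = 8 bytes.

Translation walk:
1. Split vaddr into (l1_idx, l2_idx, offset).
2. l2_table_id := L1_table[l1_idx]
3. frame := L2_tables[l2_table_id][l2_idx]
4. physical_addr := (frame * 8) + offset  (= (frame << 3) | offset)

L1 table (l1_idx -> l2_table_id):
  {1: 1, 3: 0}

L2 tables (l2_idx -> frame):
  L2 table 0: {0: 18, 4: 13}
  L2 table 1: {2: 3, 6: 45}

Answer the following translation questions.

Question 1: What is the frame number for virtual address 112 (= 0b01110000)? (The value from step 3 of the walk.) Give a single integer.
Answer: 45

Derivation:
vaddr = 112: l1_idx=1, l2_idx=6
L1[1] = 1; L2[1][6] = 45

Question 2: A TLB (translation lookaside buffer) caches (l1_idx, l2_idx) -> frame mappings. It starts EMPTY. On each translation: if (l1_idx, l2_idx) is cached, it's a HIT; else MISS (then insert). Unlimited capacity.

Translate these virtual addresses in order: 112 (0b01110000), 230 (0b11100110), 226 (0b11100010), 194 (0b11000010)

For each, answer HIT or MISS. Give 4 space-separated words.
Answer: MISS MISS HIT MISS

Derivation:
vaddr=112: (1,6) not in TLB -> MISS, insert
vaddr=230: (3,4) not in TLB -> MISS, insert
vaddr=226: (3,4) in TLB -> HIT
vaddr=194: (3,0) not in TLB -> MISS, insert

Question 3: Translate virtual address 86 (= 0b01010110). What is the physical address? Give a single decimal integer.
vaddr = 86 = 0b01010110
Split: l1_idx=1, l2_idx=2, offset=6
L1[1] = 1
L2[1][2] = 3
paddr = 3 * 8 + 6 = 30

Answer: 30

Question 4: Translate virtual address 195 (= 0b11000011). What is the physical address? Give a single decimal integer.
Answer: 147

Derivation:
vaddr = 195 = 0b11000011
Split: l1_idx=3, l2_idx=0, offset=3
L1[3] = 0
L2[0][0] = 18
paddr = 18 * 8 + 3 = 147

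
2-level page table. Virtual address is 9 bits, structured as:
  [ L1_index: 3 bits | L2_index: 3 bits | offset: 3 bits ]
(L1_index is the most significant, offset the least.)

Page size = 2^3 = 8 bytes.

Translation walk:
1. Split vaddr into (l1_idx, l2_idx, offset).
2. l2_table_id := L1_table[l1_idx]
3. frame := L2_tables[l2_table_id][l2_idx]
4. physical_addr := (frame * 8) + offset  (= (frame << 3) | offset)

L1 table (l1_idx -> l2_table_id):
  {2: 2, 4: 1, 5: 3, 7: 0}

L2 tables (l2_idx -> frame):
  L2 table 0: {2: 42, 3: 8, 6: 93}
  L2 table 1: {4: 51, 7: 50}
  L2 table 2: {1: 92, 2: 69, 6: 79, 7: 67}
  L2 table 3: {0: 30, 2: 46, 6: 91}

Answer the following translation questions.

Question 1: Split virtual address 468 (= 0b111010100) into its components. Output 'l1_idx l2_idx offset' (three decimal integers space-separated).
vaddr = 468 = 0b111010100
  top 3 bits -> l1_idx = 7
  next 3 bits -> l2_idx = 2
  bottom 3 bits -> offset = 4

Answer: 7 2 4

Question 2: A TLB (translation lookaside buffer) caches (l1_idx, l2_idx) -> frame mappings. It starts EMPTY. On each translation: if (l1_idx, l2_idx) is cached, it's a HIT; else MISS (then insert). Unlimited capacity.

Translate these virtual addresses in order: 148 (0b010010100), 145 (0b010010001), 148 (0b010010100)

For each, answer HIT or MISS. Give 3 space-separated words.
Answer: MISS HIT HIT

Derivation:
vaddr=148: (2,2) not in TLB -> MISS, insert
vaddr=145: (2,2) in TLB -> HIT
vaddr=148: (2,2) in TLB -> HIT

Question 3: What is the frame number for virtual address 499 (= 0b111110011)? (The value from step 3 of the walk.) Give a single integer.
Answer: 93

Derivation:
vaddr = 499: l1_idx=7, l2_idx=6
L1[7] = 0; L2[0][6] = 93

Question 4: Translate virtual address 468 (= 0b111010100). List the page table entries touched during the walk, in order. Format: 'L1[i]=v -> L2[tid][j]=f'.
Answer: L1[7]=0 -> L2[0][2]=42

Derivation:
vaddr = 468 = 0b111010100
Split: l1_idx=7, l2_idx=2, offset=4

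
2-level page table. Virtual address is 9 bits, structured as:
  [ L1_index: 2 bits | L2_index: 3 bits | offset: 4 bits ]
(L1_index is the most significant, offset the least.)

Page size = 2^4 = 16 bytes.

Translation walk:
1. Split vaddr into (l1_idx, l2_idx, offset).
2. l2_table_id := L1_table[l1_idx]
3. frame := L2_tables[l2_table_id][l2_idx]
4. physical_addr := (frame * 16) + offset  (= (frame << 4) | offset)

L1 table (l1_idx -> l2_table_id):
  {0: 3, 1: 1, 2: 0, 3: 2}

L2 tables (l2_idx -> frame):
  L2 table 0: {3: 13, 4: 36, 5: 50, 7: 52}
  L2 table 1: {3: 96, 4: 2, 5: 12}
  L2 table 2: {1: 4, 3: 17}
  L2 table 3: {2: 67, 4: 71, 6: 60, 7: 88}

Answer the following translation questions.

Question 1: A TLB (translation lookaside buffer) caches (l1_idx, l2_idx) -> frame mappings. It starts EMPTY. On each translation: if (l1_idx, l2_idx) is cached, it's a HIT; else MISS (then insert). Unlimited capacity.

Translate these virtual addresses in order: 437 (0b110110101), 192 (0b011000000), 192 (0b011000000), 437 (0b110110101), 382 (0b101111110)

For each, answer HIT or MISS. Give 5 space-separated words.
vaddr=437: (3,3) not in TLB -> MISS, insert
vaddr=192: (1,4) not in TLB -> MISS, insert
vaddr=192: (1,4) in TLB -> HIT
vaddr=437: (3,3) in TLB -> HIT
vaddr=382: (2,7) not in TLB -> MISS, insert

Answer: MISS MISS HIT HIT MISS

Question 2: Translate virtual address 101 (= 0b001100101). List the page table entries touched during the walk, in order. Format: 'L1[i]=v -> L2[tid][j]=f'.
Answer: L1[0]=3 -> L2[3][6]=60

Derivation:
vaddr = 101 = 0b001100101
Split: l1_idx=0, l2_idx=6, offset=5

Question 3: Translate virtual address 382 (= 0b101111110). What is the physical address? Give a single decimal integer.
vaddr = 382 = 0b101111110
Split: l1_idx=2, l2_idx=7, offset=14
L1[2] = 0
L2[0][7] = 52
paddr = 52 * 16 + 14 = 846

Answer: 846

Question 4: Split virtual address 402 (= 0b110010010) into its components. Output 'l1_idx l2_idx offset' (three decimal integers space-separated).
Answer: 3 1 2

Derivation:
vaddr = 402 = 0b110010010
  top 2 bits -> l1_idx = 3
  next 3 bits -> l2_idx = 1
  bottom 4 bits -> offset = 2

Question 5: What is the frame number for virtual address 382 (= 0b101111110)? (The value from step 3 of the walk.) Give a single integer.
Answer: 52

Derivation:
vaddr = 382: l1_idx=2, l2_idx=7
L1[2] = 0; L2[0][7] = 52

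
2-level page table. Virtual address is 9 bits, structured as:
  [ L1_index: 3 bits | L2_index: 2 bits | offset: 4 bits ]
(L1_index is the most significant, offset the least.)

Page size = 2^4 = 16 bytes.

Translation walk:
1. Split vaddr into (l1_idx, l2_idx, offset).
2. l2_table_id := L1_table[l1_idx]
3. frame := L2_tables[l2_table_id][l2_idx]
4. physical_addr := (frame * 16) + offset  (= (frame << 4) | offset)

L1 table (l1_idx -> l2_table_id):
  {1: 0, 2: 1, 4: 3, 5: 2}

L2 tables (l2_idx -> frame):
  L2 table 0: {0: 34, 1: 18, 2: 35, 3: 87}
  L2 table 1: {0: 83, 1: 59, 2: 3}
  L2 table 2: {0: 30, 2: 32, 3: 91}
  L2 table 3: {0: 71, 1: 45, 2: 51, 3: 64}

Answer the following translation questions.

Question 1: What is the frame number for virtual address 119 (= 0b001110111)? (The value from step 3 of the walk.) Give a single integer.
vaddr = 119: l1_idx=1, l2_idx=3
L1[1] = 0; L2[0][3] = 87

Answer: 87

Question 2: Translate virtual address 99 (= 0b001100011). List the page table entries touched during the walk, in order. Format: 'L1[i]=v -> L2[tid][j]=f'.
Answer: L1[1]=0 -> L2[0][2]=35

Derivation:
vaddr = 99 = 0b001100011
Split: l1_idx=1, l2_idx=2, offset=3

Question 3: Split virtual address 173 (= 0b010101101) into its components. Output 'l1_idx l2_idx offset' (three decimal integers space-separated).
vaddr = 173 = 0b010101101
  top 3 bits -> l1_idx = 2
  next 2 bits -> l2_idx = 2
  bottom 4 bits -> offset = 13

Answer: 2 2 13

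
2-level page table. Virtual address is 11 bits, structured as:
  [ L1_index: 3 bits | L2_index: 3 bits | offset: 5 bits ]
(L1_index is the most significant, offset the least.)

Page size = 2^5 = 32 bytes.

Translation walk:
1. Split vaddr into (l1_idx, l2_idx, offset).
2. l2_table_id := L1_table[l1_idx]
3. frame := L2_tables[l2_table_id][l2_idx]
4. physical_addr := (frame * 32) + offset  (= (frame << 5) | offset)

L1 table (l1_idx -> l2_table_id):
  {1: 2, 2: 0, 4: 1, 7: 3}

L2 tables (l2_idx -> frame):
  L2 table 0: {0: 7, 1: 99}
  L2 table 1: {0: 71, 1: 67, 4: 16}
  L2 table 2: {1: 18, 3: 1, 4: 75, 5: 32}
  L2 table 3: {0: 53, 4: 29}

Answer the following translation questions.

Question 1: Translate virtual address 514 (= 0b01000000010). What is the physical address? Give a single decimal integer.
vaddr = 514 = 0b01000000010
Split: l1_idx=2, l2_idx=0, offset=2
L1[2] = 0
L2[0][0] = 7
paddr = 7 * 32 + 2 = 226

Answer: 226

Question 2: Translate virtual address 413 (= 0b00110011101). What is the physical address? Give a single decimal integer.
vaddr = 413 = 0b00110011101
Split: l1_idx=1, l2_idx=4, offset=29
L1[1] = 2
L2[2][4] = 75
paddr = 75 * 32 + 29 = 2429

Answer: 2429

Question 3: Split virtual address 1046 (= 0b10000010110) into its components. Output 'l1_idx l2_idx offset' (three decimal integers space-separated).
Answer: 4 0 22

Derivation:
vaddr = 1046 = 0b10000010110
  top 3 bits -> l1_idx = 4
  next 3 bits -> l2_idx = 0
  bottom 5 bits -> offset = 22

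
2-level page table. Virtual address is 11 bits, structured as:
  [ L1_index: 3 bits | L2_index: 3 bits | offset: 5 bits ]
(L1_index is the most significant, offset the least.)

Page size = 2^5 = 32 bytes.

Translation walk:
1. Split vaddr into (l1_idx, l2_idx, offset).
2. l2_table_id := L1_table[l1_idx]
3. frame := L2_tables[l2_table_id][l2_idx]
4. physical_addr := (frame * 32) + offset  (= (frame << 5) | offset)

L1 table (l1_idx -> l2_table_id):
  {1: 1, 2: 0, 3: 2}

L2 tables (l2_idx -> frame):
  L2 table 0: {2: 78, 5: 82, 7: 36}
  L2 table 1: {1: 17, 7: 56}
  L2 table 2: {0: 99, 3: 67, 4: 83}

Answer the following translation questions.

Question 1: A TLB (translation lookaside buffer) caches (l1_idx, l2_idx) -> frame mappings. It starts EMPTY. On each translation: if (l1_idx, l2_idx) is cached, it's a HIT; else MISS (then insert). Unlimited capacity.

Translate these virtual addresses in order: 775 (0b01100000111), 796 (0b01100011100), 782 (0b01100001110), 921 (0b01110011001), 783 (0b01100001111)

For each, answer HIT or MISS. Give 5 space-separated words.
Answer: MISS HIT HIT MISS HIT

Derivation:
vaddr=775: (3,0) not in TLB -> MISS, insert
vaddr=796: (3,0) in TLB -> HIT
vaddr=782: (3,0) in TLB -> HIT
vaddr=921: (3,4) not in TLB -> MISS, insert
vaddr=783: (3,0) in TLB -> HIT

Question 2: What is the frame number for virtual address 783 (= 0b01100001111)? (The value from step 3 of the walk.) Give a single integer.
vaddr = 783: l1_idx=3, l2_idx=0
L1[3] = 2; L2[2][0] = 99

Answer: 99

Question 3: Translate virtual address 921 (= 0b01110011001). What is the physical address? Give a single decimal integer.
vaddr = 921 = 0b01110011001
Split: l1_idx=3, l2_idx=4, offset=25
L1[3] = 2
L2[2][4] = 83
paddr = 83 * 32 + 25 = 2681

Answer: 2681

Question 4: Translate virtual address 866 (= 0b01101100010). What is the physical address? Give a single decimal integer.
vaddr = 866 = 0b01101100010
Split: l1_idx=3, l2_idx=3, offset=2
L1[3] = 2
L2[2][3] = 67
paddr = 67 * 32 + 2 = 2146

Answer: 2146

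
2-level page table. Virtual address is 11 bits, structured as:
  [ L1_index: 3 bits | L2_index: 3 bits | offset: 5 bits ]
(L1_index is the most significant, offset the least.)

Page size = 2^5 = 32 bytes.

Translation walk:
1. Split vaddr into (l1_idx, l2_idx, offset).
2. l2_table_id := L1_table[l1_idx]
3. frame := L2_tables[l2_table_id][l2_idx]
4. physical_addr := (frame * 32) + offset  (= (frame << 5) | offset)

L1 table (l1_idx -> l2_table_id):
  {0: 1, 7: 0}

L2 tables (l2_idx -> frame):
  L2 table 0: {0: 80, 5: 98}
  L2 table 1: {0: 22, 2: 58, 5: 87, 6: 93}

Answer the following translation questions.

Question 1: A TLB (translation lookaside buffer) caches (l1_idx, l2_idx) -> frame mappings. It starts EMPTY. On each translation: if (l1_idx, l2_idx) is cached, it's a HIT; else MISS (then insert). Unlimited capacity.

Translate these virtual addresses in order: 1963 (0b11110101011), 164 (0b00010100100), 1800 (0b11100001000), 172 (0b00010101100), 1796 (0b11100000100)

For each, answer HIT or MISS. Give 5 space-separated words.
vaddr=1963: (7,5) not in TLB -> MISS, insert
vaddr=164: (0,5) not in TLB -> MISS, insert
vaddr=1800: (7,0) not in TLB -> MISS, insert
vaddr=172: (0,5) in TLB -> HIT
vaddr=1796: (7,0) in TLB -> HIT

Answer: MISS MISS MISS HIT HIT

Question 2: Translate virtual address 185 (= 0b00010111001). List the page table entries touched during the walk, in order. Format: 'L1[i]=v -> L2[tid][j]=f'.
vaddr = 185 = 0b00010111001
Split: l1_idx=0, l2_idx=5, offset=25

Answer: L1[0]=1 -> L2[1][5]=87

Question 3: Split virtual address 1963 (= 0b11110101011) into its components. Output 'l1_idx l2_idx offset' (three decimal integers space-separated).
Answer: 7 5 11

Derivation:
vaddr = 1963 = 0b11110101011
  top 3 bits -> l1_idx = 7
  next 3 bits -> l2_idx = 5
  bottom 5 bits -> offset = 11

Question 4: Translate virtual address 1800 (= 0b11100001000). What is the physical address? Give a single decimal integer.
Answer: 2568

Derivation:
vaddr = 1800 = 0b11100001000
Split: l1_idx=7, l2_idx=0, offset=8
L1[7] = 0
L2[0][0] = 80
paddr = 80 * 32 + 8 = 2568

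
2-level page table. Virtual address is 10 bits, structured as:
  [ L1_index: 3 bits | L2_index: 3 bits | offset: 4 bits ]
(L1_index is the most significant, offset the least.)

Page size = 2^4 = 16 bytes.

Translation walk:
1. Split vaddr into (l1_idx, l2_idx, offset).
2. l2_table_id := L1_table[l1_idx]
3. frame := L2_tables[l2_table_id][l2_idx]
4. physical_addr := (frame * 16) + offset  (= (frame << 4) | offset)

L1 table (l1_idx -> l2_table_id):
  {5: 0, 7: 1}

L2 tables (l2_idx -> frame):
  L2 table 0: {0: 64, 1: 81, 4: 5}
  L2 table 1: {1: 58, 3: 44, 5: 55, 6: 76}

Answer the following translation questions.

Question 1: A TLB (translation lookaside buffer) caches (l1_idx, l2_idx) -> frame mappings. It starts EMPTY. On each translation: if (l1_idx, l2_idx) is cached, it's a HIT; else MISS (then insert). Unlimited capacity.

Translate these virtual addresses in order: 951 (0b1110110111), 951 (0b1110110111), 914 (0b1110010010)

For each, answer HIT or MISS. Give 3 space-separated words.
Answer: MISS HIT MISS

Derivation:
vaddr=951: (7,3) not in TLB -> MISS, insert
vaddr=951: (7,3) in TLB -> HIT
vaddr=914: (7,1) not in TLB -> MISS, insert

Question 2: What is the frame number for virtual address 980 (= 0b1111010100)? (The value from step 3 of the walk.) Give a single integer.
Answer: 55

Derivation:
vaddr = 980: l1_idx=7, l2_idx=5
L1[7] = 1; L2[1][5] = 55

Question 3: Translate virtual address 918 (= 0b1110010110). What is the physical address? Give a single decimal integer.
vaddr = 918 = 0b1110010110
Split: l1_idx=7, l2_idx=1, offset=6
L1[7] = 1
L2[1][1] = 58
paddr = 58 * 16 + 6 = 934

Answer: 934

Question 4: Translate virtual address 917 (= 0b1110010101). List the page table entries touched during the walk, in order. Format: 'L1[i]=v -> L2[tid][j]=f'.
vaddr = 917 = 0b1110010101
Split: l1_idx=7, l2_idx=1, offset=5

Answer: L1[7]=1 -> L2[1][1]=58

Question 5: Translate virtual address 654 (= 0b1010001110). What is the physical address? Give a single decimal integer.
Answer: 1038

Derivation:
vaddr = 654 = 0b1010001110
Split: l1_idx=5, l2_idx=0, offset=14
L1[5] = 0
L2[0][0] = 64
paddr = 64 * 16 + 14 = 1038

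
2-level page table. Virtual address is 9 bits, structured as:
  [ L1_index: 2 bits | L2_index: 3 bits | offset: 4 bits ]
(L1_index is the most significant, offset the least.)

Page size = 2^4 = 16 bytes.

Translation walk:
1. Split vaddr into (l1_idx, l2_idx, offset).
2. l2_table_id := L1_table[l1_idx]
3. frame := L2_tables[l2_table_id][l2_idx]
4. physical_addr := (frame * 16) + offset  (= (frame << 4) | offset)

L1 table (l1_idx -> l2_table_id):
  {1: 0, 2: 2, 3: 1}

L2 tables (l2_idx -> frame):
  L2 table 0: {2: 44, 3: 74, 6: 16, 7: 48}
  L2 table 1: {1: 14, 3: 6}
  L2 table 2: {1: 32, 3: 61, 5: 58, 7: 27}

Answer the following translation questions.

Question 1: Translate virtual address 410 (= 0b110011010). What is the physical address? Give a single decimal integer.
Answer: 234

Derivation:
vaddr = 410 = 0b110011010
Split: l1_idx=3, l2_idx=1, offset=10
L1[3] = 1
L2[1][1] = 14
paddr = 14 * 16 + 10 = 234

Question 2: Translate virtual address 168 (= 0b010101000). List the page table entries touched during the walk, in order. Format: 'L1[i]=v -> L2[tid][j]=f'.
vaddr = 168 = 0b010101000
Split: l1_idx=1, l2_idx=2, offset=8

Answer: L1[1]=0 -> L2[0][2]=44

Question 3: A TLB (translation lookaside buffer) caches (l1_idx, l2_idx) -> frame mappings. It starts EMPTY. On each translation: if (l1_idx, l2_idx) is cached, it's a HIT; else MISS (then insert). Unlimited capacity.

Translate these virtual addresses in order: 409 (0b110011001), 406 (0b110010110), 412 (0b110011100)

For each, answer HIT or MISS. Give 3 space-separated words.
Answer: MISS HIT HIT

Derivation:
vaddr=409: (3,1) not in TLB -> MISS, insert
vaddr=406: (3,1) in TLB -> HIT
vaddr=412: (3,1) in TLB -> HIT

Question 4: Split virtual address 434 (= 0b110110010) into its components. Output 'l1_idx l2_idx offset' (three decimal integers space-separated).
vaddr = 434 = 0b110110010
  top 2 bits -> l1_idx = 3
  next 3 bits -> l2_idx = 3
  bottom 4 bits -> offset = 2

Answer: 3 3 2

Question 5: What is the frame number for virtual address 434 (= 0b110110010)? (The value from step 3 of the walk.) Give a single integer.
Answer: 6

Derivation:
vaddr = 434: l1_idx=3, l2_idx=3
L1[3] = 1; L2[1][3] = 6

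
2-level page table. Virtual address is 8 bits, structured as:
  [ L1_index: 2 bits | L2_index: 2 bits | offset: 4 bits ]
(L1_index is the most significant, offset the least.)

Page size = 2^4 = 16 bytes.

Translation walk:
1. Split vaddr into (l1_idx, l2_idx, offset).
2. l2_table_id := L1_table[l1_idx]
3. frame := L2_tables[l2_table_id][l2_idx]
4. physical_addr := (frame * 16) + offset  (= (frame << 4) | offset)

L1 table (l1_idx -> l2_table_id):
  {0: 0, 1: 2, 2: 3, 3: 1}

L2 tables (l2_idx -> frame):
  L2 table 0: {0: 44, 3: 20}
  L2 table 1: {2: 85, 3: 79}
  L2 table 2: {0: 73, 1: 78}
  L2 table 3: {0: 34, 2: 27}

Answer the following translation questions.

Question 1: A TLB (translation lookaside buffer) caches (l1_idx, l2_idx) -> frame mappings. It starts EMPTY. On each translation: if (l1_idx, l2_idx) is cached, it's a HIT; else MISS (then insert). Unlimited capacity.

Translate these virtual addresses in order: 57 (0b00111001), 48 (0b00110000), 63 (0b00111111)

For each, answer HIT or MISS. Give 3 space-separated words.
Answer: MISS HIT HIT

Derivation:
vaddr=57: (0,3) not in TLB -> MISS, insert
vaddr=48: (0,3) in TLB -> HIT
vaddr=63: (0,3) in TLB -> HIT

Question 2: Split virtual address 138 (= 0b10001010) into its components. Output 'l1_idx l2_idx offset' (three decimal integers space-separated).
Answer: 2 0 10

Derivation:
vaddr = 138 = 0b10001010
  top 2 bits -> l1_idx = 2
  next 2 bits -> l2_idx = 0
  bottom 4 bits -> offset = 10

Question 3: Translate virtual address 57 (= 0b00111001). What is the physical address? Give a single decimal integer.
Answer: 329

Derivation:
vaddr = 57 = 0b00111001
Split: l1_idx=0, l2_idx=3, offset=9
L1[0] = 0
L2[0][3] = 20
paddr = 20 * 16 + 9 = 329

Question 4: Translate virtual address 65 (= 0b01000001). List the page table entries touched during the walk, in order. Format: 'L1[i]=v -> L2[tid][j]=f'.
vaddr = 65 = 0b01000001
Split: l1_idx=1, l2_idx=0, offset=1

Answer: L1[1]=2 -> L2[2][0]=73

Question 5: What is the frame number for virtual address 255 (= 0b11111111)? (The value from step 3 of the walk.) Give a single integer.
vaddr = 255: l1_idx=3, l2_idx=3
L1[3] = 1; L2[1][3] = 79

Answer: 79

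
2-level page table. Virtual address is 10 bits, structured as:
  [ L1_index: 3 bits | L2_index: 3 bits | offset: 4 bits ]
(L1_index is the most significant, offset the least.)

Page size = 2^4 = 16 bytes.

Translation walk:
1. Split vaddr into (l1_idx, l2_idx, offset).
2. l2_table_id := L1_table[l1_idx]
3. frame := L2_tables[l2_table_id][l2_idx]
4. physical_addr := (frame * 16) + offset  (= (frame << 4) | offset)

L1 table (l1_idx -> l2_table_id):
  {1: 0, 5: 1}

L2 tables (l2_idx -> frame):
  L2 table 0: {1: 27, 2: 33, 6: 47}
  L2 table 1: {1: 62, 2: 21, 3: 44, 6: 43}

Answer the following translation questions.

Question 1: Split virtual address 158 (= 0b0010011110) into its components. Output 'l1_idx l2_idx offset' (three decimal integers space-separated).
Answer: 1 1 14

Derivation:
vaddr = 158 = 0b0010011110
  top 3 bits -> l1_idx = 1
  next 3 bits -> l2_idx = 1
  bottom 4 bits -> offset = 14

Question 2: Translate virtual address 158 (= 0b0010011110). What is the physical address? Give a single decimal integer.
Answer: 446

Derivation:
vaddr = 158 = 0b0010011110
Split: l1_idx=1, l2_idx=1, offset=14
L1[1] = 0
L2[0][1] = 27
paddr = 27 * 16 + 14 = 446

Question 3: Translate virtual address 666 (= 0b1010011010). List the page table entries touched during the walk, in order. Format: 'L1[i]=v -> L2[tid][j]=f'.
Answer: L1[5]=1 -> L2[1][1]=62

Derivation:
vaddr = 666 = 0b1010011010
Split: l1_idx=5, l2_idx=1, offset=10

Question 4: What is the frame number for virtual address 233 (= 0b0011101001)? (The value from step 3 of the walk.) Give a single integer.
vaddr = 233: l1_idx=1, l2_idx=6
L1[1] = 0; L2[0][6] = 47

Answer: 47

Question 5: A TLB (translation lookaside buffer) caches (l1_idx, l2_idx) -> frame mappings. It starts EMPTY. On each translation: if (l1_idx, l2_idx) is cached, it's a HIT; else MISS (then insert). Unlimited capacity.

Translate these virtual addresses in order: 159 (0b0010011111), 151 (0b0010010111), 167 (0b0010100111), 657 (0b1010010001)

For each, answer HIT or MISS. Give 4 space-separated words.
Answer: MISS HIT MISS MISS

Derivation:
vaddr=159: (1,1) not in TLB -> MISS, insert
vaddr=151: (1,1) in TLB -> HIT
vaddr=167: (1,2) not in TLB -> MISS, insert
vaddr=657: (5,1) not in TLB -> MISS, insert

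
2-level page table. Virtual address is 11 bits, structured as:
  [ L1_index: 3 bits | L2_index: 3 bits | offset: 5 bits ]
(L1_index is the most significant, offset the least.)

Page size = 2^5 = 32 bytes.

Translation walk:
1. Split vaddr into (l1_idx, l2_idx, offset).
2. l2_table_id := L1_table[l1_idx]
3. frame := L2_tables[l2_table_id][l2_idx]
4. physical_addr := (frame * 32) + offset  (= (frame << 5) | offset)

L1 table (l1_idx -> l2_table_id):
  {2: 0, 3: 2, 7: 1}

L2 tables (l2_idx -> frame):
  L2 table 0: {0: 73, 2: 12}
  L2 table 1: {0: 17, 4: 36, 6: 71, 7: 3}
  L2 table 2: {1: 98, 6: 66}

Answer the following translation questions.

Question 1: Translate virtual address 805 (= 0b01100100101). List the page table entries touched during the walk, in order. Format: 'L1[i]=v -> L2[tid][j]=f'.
vaddr = 805 = 0b01100100101
Split: l1_idx=3, l2_idx=1, offset=5

Answer: L1[3]=2 -> L2[2][1]=98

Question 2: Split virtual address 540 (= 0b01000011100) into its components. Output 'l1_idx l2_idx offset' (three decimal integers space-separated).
vaddr = 540 = 0b01000011100
  top 3 bits -> l1_idx = 2
  next 3 bits -> l2_idx = 0
  bottom 5 bits -> offset = 28

Answer: 2 0 28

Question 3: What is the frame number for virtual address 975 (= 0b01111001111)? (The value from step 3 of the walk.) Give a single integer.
vaddr = 975: l1_idx=3, l2_idx=6
L1[3] = 2; L2[2][6] = 66

Answer: 66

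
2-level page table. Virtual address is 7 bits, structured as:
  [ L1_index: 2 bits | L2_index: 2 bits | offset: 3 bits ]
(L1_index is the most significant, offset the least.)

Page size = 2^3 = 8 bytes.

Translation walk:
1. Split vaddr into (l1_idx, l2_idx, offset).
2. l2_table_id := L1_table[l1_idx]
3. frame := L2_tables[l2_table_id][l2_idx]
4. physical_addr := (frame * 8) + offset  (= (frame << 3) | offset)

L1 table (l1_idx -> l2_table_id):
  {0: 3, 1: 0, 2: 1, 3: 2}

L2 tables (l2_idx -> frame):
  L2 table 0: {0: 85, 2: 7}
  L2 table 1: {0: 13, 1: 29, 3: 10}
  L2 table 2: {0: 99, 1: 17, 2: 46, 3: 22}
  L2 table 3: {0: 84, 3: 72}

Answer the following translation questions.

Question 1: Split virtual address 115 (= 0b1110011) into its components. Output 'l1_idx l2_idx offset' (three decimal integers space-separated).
vaddr = 115 = 0b1110011
  top 2 bits -> l1_idx = 3
  next 2 bits -> l2_idx = 2
  bottom 3 bits -> offset = 3

Answer: 3 2 3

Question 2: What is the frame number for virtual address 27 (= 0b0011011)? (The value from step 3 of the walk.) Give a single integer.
Answer: 72

Derivation:
vaddr = 27: l1_idx=0, l2_idx=3
L1[0] = 3; L2[3][3] = 72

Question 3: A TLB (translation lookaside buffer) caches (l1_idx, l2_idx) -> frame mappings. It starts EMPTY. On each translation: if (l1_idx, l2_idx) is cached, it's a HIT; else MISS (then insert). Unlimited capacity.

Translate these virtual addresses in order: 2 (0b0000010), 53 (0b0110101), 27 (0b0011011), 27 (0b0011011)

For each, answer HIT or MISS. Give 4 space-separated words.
Answer: MISS MISS MISS HIT

Derivation:
vaddr=2: (0,0) not in TLB -> MISS, insert
vaddr=53: (1,2) not in TLB -> MISS, insert
vaddr=27: (0,3) not in TLB -> MISS, insert
vaddr=27: (0,3) in TLB -> HIT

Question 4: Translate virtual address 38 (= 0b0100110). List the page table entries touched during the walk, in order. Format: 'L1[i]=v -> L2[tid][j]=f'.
vaddr = 38 = 0b0100110
Split: l1_idx=1, l2_idx=0, offset=6

Answer: L1[1]=0 -> L2[0][0]=85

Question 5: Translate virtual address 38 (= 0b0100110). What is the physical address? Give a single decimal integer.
Answer: 686

Derivation:
vaddr = 38 = 0b0100110
Split: l1_idx=1, l2_idx=0, offset=6
L1[1] = 0
L2[0][0] = 85
paddr = 85 * 8 + 6 = 686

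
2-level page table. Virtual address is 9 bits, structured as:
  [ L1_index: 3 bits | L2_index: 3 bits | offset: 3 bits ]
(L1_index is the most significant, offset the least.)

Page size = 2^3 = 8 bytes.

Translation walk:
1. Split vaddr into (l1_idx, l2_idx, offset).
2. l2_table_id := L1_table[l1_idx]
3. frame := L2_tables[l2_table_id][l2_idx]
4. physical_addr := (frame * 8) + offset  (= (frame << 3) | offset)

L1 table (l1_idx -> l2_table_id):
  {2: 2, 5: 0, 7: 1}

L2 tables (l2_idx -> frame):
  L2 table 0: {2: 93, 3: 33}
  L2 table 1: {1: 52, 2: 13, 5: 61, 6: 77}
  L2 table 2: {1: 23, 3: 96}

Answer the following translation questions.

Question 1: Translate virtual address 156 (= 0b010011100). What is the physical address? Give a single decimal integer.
vaddr = 156 = 0b010011100
Split: l1_idx=2, l2_idx=3, offset=4
L1[2] = 2
L2[2][3] = 96
paddr = 96 * 8 + 4 = 772

Answer: 772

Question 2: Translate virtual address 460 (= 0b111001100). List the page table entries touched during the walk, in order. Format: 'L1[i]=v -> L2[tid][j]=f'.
vaddr = 460 = 0b111001100
Split: l1_idx=7, l2_idx=1, offset=4

Answer: L1[7]=1 -> L2[1][1]=52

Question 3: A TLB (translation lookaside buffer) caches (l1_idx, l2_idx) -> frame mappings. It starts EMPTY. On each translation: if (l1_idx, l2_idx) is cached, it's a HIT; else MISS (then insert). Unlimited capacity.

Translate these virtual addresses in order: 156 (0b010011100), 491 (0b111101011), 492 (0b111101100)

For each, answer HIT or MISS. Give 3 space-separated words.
Answer: MISS MISS HIT

Derivation:
vaddr=156: (2,3) not in TLB -> MISS, insert
vaddr=491: (7,5) not in TLB -> MISS, insert
vaddr=492: (7,5) in TLB -> HIT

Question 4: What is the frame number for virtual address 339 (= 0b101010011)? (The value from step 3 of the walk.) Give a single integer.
vaddr = 339: l1_idx=5, l2_idx=2
L1[5] = 0; L2[0][2] = 93

Answer: 93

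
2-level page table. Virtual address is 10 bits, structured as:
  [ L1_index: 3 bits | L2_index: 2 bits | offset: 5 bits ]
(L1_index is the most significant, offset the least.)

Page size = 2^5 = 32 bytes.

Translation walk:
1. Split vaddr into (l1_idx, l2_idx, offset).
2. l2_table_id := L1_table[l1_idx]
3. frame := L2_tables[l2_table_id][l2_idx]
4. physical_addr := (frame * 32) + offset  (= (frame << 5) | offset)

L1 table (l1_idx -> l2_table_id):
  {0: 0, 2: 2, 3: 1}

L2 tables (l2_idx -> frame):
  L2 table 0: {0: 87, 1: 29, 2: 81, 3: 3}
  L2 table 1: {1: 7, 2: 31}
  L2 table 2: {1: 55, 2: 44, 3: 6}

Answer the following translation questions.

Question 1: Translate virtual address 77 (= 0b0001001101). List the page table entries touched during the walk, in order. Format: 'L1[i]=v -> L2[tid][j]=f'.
vaddr = 77 = 0b0001001101
Split: l1_idx=0, l2_idx=2, offset=13

Answer: L1[0]=0 -> L2[0][2]=81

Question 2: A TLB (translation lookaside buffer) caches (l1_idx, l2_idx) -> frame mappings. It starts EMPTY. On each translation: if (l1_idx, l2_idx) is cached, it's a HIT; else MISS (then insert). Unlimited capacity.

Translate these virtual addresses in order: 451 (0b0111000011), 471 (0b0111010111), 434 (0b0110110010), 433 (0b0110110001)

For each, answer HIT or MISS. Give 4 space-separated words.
Answer: MISS HIT MISS HIT

Derivation:
vaddr=451: (3,2) not in TLB -> MISS, insert
vaddr=471: (3,2) in TLB -> HIT
vaddr=434: (3,1) not in TLB -> MISS, insert
vaddr=433: (3,1) in TLB -> HIT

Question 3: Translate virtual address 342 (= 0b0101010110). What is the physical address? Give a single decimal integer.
Answer: 1430

Derivation:
vaddr = 342 = 0b0101010110
Split: l1_idx=2, l2_idx=2, offset=22
L1[2] = 2
L2[2][2] = 44
paddr = 44 * 32 + 22 = 1430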